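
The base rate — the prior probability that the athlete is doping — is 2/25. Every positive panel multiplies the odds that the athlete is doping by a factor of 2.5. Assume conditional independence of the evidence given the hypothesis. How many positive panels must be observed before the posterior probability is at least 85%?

5

Prior odds: 0.08 ÷ 0.92 = 2/23.
Likelihood ratio per positive panel = 2.5.
Target odds: 0.85 ÷ 0.15 = 17/3.
Require 2.5ⁿ ≥ 17/3 ÷ (2/23) = 391/6.
2.5⁴ = 39.0625 falls short of 391/6 but 2.5⁵ = 97.65625 reaches it, so n = 5.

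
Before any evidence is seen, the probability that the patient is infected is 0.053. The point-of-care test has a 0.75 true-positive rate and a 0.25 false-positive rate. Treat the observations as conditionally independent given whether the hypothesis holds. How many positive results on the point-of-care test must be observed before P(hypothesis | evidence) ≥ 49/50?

7

Prior odds = 0.053/0.947 = 53/947.
Likelihood ratio of a positive result = 0.75/0.25 = 3.
Target odds: 0.98 ÷ 0.02 = 49.
Need (53/947) × 3ⁿ ≥ 49, i.e. 3ⁿ ≥ 46403/53.
3⁶ = 729 falls short of 46403/53 but 3⁷ = 2187 reaches it, so n = 7.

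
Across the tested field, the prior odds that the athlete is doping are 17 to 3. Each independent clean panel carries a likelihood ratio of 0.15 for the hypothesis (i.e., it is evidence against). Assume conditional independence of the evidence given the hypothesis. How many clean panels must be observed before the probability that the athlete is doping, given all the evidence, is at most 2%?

Prior odds = 17/3.
Likelihood ratio per clean panel = 0.15.
Target odds: 0.02 ÷ 0.98 = 1/49.
Need (17/3) × 0.15ⁿ ≤ 1/49, i.e. 0.15ⁿ ≤ 3/833.
0.15² = 0.0225 is still above 3/833 but 0.15³ = 0.003375 is at or below it, so n = 3.

3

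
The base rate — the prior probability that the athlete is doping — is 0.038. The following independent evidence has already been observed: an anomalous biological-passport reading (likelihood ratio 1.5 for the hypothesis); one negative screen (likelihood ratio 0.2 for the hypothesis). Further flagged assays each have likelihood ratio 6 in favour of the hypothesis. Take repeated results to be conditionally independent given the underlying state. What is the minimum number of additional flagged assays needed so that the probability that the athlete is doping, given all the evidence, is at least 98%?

5

Prior odds = 0.038/0.962 = 19/481.
Combined Bayes factor of the evidence already in hand = 1.5 × 0.2 = 0.3.
Odds after that evidence = (19/481) × 0.3 = 57/4810.
Target odds = 0.98/0.02 = 49.
Need 6ⁿ ≥ 49 ÷ (57/4810) = 235690/57.
6⁴ = 1296 falls short of 235690/57 but 6⁵ = 7776 reaches it, so n = 5.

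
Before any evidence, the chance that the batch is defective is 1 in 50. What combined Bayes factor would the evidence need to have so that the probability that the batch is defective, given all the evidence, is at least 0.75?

147

Prior odds = 0.02/0.98 = 1/49.
Target odds = 0.75/0.25 = 3.
Required Bayes factor = 3 ÷ (1/49) = 147.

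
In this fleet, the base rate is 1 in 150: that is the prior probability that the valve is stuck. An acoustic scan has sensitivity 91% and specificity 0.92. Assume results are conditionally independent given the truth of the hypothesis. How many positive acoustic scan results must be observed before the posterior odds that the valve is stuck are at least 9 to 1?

Prior odds: (1/150) ÷ (149/150) = 1/149.
False-positive rate = 1 − 0.92 = 0.08; likelihood ratio of a positive = 0.91/0.08 = 11.375.
Target odds = 9.
Require 11.375ⁿ ≥ 9 ÷ (1/149) = 1341.
11.375² = 129.390625 falls short of 1341 but 11.375³ = 753571/512 reaches it, so n = 3.

3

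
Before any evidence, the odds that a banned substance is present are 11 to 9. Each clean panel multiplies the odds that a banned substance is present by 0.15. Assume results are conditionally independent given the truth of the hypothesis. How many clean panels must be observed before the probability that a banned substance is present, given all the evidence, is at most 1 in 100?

Prior odds = 11/9.
Likelihood ratio per clean panel = 0.15.
Target posterior odds = 0.01/0.99 = 1/99.
Require 0.15ⁿ ≤ 1/99 ÷ (11/9) = 1/121.
0.15² = 0.0225 is still above 1/121 but 0.15³ = 0.003375 is at or below it, so n = 3.

3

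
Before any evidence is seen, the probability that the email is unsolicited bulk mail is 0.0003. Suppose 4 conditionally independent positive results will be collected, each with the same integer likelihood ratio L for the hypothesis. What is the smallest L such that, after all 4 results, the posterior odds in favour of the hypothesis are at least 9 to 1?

Prior odds = 0.0003/0.9997 = 3/9997.
Target odds = 9.
Need L⁴ ≥ 9 ÷ (3/9997) = 29991.
13⁴ = 28561 < 29991 ≤ 38416 = 14⁴, so L = 14.

14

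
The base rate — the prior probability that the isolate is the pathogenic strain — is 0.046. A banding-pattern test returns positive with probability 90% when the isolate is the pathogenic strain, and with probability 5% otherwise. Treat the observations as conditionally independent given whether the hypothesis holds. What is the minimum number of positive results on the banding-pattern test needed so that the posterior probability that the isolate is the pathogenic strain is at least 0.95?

Prior odds: 0.046 ÷ 0.954 = 23/477.
Likelihood ratio of a positive result = 0.9/0.05 = 18.
Target posterior odds = 0.95/0.05 = 19.
Require 18ⁿ ≥ 19 ÷ (23/477) = 9063/23.
18² = 324 falls short of 9063/23 but 18³ = 5832 reaches it, so n = 3.

3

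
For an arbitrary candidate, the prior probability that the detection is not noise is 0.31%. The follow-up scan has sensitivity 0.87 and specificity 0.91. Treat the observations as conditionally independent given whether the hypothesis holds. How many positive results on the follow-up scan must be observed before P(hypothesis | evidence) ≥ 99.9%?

6

Prior odds = 0.0031/0.9969 = 31/9969.
False-positive rate = 1 − 0.91 = 0.09; likelihood ratio of a positive = 0.87/0.09 = 29/3.
Target posterior odds = 0.999/0.001 = 999.
Need (31/9969) × (29/3)ⁿ ≥ 999, i.e. (29/3)ⁿ ≥ 9959031/31.
(29/3)⁵ = 20511149/243 falls short of 9959031/31 but (29/3)⁶ = 594823321/729 reaches it, so n = 6.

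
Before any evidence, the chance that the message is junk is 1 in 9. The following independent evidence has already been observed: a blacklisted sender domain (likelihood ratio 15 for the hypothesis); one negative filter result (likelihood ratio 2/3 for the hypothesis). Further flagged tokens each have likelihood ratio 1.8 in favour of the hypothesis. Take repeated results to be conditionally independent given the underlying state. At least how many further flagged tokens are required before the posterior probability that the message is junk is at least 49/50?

7

Prior odds = (1/9)/(8/9) = 0.125.
Combined Bayes factor of the evidence already in hand = 15 × (2/3) = 10.
Odds after that evidence = 0.125 × 10 = 1.25.
Target odds = 0.98/0.02 = 49.
Need 1.8ⁿ ≥ 49 ÷ 1.25 = 39.2.
1.8⁶ = 531441/15625 falls short of 39.2 but 1.8⁷ = 4782969/78125 reaches it, so n = 7.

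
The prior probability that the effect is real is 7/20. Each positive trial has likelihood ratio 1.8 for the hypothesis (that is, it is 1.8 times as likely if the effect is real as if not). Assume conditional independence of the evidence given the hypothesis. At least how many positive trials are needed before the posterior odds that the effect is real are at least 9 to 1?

5

Prior odds: 0.35 ÷ 0.65 = 7/13.
Likelihood ratio per positive trial = 1.8.
Target odds = 9.
Need (7/13) × 1.8ⁿ ≥ 9, i.e. 1.8ⁿ ≥ 117/7.
1.8⁴ = 10.4976 falls short of 117/7 but 1.8⁵ = 18.89568 reaches it, so n = 5.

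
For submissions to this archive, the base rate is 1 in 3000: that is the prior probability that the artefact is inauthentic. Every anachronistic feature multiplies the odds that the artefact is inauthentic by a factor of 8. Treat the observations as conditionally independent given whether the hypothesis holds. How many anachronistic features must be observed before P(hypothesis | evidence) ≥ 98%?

Prior odds = (1/3000)/(2999/3000) = 1/2999.
Likelihood ratio per anachronistic feature = 8.
Target odds: 0.98 ÷ 0.02 = 49.
Need (1/2999) × 8ⁿ ≥ 49, i.e. 8ⁿ ≥ 146951.
8⁵ = 32768 falls short of 146951 but 8⁶ = 262144 reaches it, so n = 6.

6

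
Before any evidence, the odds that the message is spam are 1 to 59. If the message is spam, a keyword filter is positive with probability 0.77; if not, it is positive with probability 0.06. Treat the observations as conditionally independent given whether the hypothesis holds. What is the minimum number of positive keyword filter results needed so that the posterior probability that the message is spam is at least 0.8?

3

Prior odds = 1/59.
Likelihood ratio of a positive = 0.77/0.06 = 77/6.
Target posterior odds = 0.8/0.2 = 4.
Need (1/59) × (77/6)ⁿ ≥ 4, i.e. (77/6)ⁿ ≥ 236.
(77/6)² = 5929/36 falls short of 236 but (77/6)³ = 456533/216 reaches it, so n = 3.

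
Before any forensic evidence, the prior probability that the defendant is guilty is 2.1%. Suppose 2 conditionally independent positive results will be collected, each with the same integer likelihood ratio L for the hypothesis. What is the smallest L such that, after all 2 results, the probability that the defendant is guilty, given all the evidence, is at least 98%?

Prior odds = 0.021/0.979 = 21/979.
Target odds = 0.98/0.02 = 49.
Need L² ≥ 49 ÷ (21/979) = 6853/3.
47² = 2209 < 6853/3 ≤ 2304 = 48², so L = 48.

48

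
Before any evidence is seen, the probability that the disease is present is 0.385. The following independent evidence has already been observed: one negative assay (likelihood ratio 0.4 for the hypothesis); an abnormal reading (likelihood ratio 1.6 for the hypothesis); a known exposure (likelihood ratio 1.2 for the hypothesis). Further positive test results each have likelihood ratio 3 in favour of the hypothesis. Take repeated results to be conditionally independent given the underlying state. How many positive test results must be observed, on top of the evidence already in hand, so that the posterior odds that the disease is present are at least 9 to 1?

Prior odds = 0.385/0.615 = 77/123.
Combined Bayes factor of the evidence already in hand = 0.4 × 1.6 × 1.2 = 0.768.
Odds after that evidence = (77/123) × 0.768 = 2464/5125.
Target odds = 9.
Need 3ⁿ ≥ 9 ÷ (2464/5125) = 46125/2464.
3² = 9 falls short of 46125/2464 but 3³ = 27 reaches it, so n = 3.

3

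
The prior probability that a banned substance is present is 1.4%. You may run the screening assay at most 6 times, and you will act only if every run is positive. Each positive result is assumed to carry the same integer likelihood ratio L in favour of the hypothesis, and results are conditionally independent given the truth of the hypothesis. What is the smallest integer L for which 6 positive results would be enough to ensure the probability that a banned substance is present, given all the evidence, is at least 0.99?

5

Prior odds = 0.014/0.986 = 7/493.
Target odds = 0.99/0.01 = 99.
Need L⁶ ≥ 99 ÷ (7/493) = 48807/7.
4⁶ = 4096 < 48807/7 ≤ 15625 = 5⁶, so L = 5.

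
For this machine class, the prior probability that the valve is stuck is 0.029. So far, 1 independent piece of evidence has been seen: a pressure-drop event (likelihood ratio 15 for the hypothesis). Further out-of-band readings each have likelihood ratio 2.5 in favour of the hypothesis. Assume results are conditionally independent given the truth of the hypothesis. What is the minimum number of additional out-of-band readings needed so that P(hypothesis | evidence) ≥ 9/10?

4

Prior odds = 0.029/0.971 = 29/971.
Bayes factor of the evidence already in hand = 15.
Odds after that evidence = (29/971) × 15 = 435/971.
Target odds = 0.9/0.1 = 9.
Need 2.5ⁿ ≥ 9 ÷ (435/971) = 2913/145.
2.5³ = 15.625 falls short of 2913/145 but 2.5⁴ = 39.0625 reaches it, so n = 4.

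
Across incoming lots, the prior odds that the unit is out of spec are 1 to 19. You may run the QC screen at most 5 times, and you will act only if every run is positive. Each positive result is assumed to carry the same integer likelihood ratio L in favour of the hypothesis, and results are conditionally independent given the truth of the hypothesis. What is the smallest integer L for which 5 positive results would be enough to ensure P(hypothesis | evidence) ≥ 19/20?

4

Prior odds = 1/19.
Target odds = 0.95/0.05 = 19.
Need L⁵ ≥ 19 ÷ (1/19) = 361.
3⁵ = 243 < 361 ≤ 1024 = 4⁵, so L = 4.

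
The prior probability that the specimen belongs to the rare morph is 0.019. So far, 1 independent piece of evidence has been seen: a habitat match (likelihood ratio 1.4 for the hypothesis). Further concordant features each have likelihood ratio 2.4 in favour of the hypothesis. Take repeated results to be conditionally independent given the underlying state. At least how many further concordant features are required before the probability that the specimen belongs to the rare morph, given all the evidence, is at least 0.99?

Prior odds = 0.019/0.981 = 19/981.
Bayes factor of the evidence already in hand = 1.4.
Odds after that evidence = (19/981) × 1.4 = 133/4905.
Target odds = 0.99/0.01 = 99.
Need 2.4ⁿ ≥ 99 ÷ (133/4905) = 485595/133.
2.4⁹ ≈2641.81 falls short of 485595/133 but 2.4¹⁰ ≈6340.34 reaches it, so n = 10.

10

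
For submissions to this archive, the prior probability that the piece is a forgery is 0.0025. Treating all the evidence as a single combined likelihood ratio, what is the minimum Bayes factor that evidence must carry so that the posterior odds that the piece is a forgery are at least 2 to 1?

Prior odds = 0.0025/0.9975 = 1/399.
Target odds = 2.
Required Bayes factor = 2 ÷ (1/399) = 798.

798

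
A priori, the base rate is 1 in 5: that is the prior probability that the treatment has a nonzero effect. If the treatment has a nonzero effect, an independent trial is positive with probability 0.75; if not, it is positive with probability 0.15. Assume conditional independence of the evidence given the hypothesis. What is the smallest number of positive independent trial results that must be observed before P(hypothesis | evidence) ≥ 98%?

4

Prior odds: 0.2 ÷ 0.8 = 0.25.
Likelihood ratio of a positive = 0.75/0.15 = 5.
Target odds: 0.98 ÷ 0.02 = 49.
Require 5ⁿ ≥ 49 ÷ 0.25 = 196.
5³ = 125 falls short of 196 but 5⁴ = 625 reaches it, so n = 4.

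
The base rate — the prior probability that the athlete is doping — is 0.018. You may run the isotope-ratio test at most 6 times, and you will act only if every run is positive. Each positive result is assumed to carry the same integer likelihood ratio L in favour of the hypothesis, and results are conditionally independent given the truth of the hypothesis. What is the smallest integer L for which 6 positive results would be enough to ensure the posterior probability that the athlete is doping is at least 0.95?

Prior odds = 0.018/0.982 = 9/491.
Target odds = 0.95/0.05 = 19.
Need L⁶ ≥ 19 ÷ (9/491) = 9329/9.
3⁶ = 729 < 9329/9 ≤ 4096 = 4⁶, so L = 4.

4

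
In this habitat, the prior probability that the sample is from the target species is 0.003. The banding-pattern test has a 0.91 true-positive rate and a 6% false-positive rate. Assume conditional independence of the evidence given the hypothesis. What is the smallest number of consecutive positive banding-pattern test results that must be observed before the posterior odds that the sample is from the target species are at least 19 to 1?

Prior odds = 0.003/0.997 = 3/997.
Likelihood ratio of a positive result = 0.91/0.06 = 91/6.
Target odds = 19.
Require (91/6)ⁿ ≥ 19 ÷ (3/997) = 18943/3.
(91/6)³ = 753571/216 falls short of 18943/3 but (91/6)⁴ = 68574961/1296 reaches it, so n = 4.

4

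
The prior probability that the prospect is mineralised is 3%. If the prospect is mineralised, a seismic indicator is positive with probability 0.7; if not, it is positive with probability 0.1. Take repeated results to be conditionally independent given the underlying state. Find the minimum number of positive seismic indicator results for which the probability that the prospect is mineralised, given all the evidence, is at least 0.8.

Prior odds = 0.03/0.97 = 3/97.
Likelihood ratio of a positive = 0.7/0.1 = 7.
Target posterior odds = 0.8/0.2 = 4.
Require 7ⁿ ≥ 4 ÷ (3/97) = 388/3.
7² = 49 falls short of 388/3 but 7³ = 343 reaches it, so n = 3.

3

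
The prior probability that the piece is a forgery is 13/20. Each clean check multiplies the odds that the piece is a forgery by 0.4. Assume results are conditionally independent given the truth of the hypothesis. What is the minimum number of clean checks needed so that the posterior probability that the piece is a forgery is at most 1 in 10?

Prior odds = 0.65/0.35 = 13/7.
Likelihood ratio per clean check = 0.4.
Target posterior odds = 0.1/0.9 = 1/9.
Require 0.4ⁿ ≤ 1/9 ÷ (13/7) = 7/117.
0.4³ = 0.064 is still above 7/117 but 0.4⁴ = 0.0256 is at or below it, so n = 4.

4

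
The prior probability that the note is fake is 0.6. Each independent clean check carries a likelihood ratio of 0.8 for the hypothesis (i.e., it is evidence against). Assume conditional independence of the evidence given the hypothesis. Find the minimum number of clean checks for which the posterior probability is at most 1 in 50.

20

Prior odds: 0.6 ÷ 0.4 = 1.5.
Likelihood ratio per clean check = 0.8.
Target odds: 0.02 ÷ 0.98 = 1/49.
Need 1.5 × 0.8ⁿ ≤ 1/49, i.e. 0.8ⁿ ≤ 2/147.
0.8¹⁹ ≈0.0144115 is still above 2/147 but 0.8²⁰ ≈0.0115292 is at or below it, so n = 20.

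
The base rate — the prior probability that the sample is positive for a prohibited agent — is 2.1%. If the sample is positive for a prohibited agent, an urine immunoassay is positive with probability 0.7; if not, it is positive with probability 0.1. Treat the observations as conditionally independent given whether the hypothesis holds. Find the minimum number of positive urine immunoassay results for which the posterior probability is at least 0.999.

6

Prior odds: 0.021 ÷ 0.979 = 21/979.
Likelihood ratio of a positive = 0.7/0.1 = 7.
Target posterior odds = 0.999/0.001 = 999.
Require 7ⁿ ≥ 999 ÷ (21/979) = 326007/7.
7⁵ = 16807 falls short of 326007/7 but 7⁶ = 117649 reaches it, so n = 6.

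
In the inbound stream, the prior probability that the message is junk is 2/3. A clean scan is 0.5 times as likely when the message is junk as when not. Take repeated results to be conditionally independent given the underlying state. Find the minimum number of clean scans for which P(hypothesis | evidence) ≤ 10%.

Prior odds = (2/3)/(1/3) = 2.
Likelihood ratio per clean scan = 0.5.
Target odds: 0.1 ÷ 0.9 = 1/9.
Require 0.5ⁿ ≤ 1/9 ÷ 2 = 1/18.
0.5⁴ = 0.0625 is still above 1/18 but 0.5⁵ = 0.03125 is at or below it, so n = 5.

5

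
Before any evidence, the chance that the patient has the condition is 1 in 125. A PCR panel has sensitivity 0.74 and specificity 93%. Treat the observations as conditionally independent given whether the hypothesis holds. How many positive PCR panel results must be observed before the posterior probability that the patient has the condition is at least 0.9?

Prior odds: 0.008 ÷ 0.992 = 1/124.
False-positive rate = 1 − 0.93 = 0.07; likelihood ratio of a positive = 0.74/0.07 = 74/7.
Target odds: 0.9 ÷ 0.1 = 9.
Require (74/7)ⁿ ≥ 9 ÷ (1/124) = 1116.
(74/7)² = 5476/49 falls short of 1116 but (74/7)³ = 405224/343 reaches it, so n = 3.

3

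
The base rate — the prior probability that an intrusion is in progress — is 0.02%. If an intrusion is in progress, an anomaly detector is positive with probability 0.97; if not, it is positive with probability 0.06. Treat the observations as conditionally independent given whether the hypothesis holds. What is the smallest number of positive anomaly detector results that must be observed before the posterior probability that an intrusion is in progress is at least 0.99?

5

Prior odds = 0.0002/0.9998 = 1/4999.
Likelihood ratio of a positive = 0.97/0.06 = 97/6.
Target posterior odds = 0.99/0.01 = 99.
Need (1/4999) × (97/6)ⁿ ≥ 99, i.e. (97/6)ⁿ ≥ 494901.
(97/6)⁴ = 88529281/1296 falls short of 494901 but (97/6)⁵ ≈1.10434e+06 reaches it, so n = 5.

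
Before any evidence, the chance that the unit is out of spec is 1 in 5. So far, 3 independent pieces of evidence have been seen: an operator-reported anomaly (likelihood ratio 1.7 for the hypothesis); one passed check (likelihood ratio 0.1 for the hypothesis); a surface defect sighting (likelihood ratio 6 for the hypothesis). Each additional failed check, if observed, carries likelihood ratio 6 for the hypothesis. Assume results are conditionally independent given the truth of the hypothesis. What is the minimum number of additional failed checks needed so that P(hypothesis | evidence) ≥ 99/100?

4

Prior odds = 0.2/0.8 = 0.25.
Combined Bayes factor of the evidence already in hand = 1.7 × 0.1 × 6 = 1.02.
Odds after that evidence = 0.25 × 1.02 = 0.255.
Target odds = 0.99/0.01 = 99.
Need 6ⁿ ≥ 99 ÷ 0.255 = 6600/17.
6³ = 216 falls short of 6600/17 but 6⁴ = 1296 reaches it, so n = 4.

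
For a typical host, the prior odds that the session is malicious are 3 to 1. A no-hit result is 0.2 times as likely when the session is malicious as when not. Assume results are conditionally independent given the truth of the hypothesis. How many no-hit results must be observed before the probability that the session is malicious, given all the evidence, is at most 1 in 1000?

5

Prior odds = 3.
Likelihood ratio per no-hit result = 0.2.
Target odds: 0.001 ÷ 0.999 = 1/999.
Require 0.2ⁿ ≤ 1/999 ÷ 3 = 1/2997.
0.2⁴ = 0.0016 is still above 1/2997 but 0.2⁵ = 0.00032 is at or below it, so n = 5.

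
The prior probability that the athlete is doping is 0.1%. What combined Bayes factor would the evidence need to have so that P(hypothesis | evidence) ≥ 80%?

3996

Prior odds = 0.001/0.999 = 1/999.
Target odds = 0.8/0.2 = 4.
Required Bayes factor = 4 ÷ (1/999) = 3996.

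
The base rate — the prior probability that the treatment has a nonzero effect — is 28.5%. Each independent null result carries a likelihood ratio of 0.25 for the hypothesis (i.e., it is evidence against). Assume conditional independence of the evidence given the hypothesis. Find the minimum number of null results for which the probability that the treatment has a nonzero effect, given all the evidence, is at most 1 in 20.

Prior odds: 0.285 ÷ 0.715 = 57/143.
Likelihood ratio per null result = 0.25.
Target odds: 0.05 ÷ 0.95 = 1/19.
Require 0.25ⁿ ≤ 1/19 ÷ (57/143) = 143/1083.
0.25¹ = 0.25 is still above 143/1083 but 0.25² = 0.0625 is at or below it, so n = 2.

2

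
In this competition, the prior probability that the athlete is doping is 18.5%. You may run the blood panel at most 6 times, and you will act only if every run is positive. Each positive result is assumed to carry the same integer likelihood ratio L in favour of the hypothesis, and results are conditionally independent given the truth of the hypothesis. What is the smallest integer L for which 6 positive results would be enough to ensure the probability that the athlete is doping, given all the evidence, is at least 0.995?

4

Prior odds = 0.185/0.815 = 37/163.
Target odds = 0.995/0.005 = 199.
Need L⁶ ≥ 199 ÷ (37/163) = 32437/37.
3⁶ = 729 < 32437/37 ≤ 4096 = 4⁶, so L = 4.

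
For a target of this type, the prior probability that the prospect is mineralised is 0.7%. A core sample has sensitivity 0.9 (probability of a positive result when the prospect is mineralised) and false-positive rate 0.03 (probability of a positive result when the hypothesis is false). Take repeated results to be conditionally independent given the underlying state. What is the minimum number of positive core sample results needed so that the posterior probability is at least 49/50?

3

Prior odds = 0.007/0.993 = 7/993.
Likelihood ratio of a positive result = 0.9/0.03 = 30.
Target posterior odds = 0.98/0.02 = 49.
Need (7/993) × 30ⁿ ≥ 49, i.e. 30ⁿ ≥ 6951.
30² = 900 falls short of 6951 but 30³ = 27000 reaches it, so n = 3.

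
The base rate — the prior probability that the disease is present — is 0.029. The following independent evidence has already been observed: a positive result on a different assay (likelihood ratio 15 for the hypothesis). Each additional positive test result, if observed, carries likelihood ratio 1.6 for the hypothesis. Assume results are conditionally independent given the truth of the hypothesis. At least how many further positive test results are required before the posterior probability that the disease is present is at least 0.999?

Prior odds = 0.029/0.971 = 29/971.
Bayes factor of the evidence already in hand = 15.
Odds after that evidence = (29/971) × 15 = 435/971.
Target odds = 0.999/0.001 = 999.
Need 1.6ⁿ ≥ 999 ÷ (435/971) = 323343/145.
1.6¹⁶ ≈1844.67 falls short of 323343/145 but 1.6¹⁷ ≈2951.48 reaches it, so n = 17.

17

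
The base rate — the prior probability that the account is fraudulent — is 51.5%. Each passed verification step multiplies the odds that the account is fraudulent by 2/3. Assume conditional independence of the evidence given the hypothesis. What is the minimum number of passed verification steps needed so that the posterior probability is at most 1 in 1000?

18

Prior odds = 0.515/0.485 = 103/97.
Likelihood ratio per passed verification step = 2/3.
Target posterior odds = 0.001/0.999 = 1/999.
Need (103/97) × (2/3)ⁿ ≤ 1/999, i.e. (2/3)ⁿ ≤ 97/102897.
(2/3)¹⁷ = 131072/129140163 is still above 97/102897 but (2/3)¹⁸ = 262144/387420489 is at or below it, so n = 18.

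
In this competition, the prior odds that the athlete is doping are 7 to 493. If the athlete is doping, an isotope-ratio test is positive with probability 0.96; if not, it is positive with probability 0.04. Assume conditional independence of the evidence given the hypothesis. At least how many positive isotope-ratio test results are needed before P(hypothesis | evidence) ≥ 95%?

3

Prior odds = 7/493.
Likelihood ratio of a positive = 0.96/0.04 = 24.
Target odds: 0.95 ÷ 0.05 = 19.
Need (7/493) × 24ⁿ ≥ 19, i.e. 24ⁿ ≥ 9367/7.
24² = 576 falls short of 9367/7 but 24³ = 13824 reaches it, so n = 3.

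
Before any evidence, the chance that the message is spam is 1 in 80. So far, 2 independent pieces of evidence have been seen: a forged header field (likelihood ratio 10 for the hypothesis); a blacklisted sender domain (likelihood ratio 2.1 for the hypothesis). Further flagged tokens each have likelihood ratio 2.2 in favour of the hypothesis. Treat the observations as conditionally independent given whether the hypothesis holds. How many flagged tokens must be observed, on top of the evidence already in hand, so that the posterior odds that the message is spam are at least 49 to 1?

7

Prior odds = 0.0125/0.9875 = 1/79.
Combined Bayes factor of the evidence already in hand = 10 × 2.1 = 21.
Odds after that evidence = (1/79) × 21 = 21/79.
Target odds = 49.
Need 2.2ⁿ ≥ 49 ÷ (21/79) = 553/3.
2.2⁶ = 1771561/15625 falls short of 553/3 but 2.2⁷ = 19487171/78125 reaches it, so n = 7.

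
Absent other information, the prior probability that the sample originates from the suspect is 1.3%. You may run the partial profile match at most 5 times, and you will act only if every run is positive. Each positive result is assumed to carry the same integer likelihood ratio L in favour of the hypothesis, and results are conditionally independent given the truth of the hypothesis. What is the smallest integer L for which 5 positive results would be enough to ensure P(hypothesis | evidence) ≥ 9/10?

Prior odds = 0.013/0.987 = 13/987.
Target odds = 0.9/0.1 = 9.
Need L⁵ ≥ 9 ÷ (13/987) = 8883/13.
3⁵ = 243 < 8883/13 ≤ 1024 = 4⁵, so L = 4.

4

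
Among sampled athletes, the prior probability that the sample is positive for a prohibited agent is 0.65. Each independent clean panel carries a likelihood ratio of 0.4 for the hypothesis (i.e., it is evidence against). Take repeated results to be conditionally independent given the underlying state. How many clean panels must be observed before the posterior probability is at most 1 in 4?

2

Prior odds = 0.65/0.35 = 13/7.
Likelihood ratio per clean panel = 0.4.
Target posterior odds = 0.25/0.75 = 1/3.
Require 0.4ⁿ ≤ 1/3 ÷ (13/7) = 7/39.
0.4¹ = 0.4 is still above 7/39 but 0.4² = 0.16 is at or below it, so n = 2.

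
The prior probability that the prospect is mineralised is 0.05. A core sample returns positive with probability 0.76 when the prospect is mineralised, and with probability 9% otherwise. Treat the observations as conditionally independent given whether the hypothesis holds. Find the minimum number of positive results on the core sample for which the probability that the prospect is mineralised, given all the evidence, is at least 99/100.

4

Prior odds = 0.05/0.95 = 1/19.
Likelihood ratio of a positive result = 0.76/0.09 = 76/9.
Target odds: 0.99 ÷ 0.01 = 99.
Need (1/19) × (76/9)ⁿ ≥ 99, i.e. (76/9)ⁿ ≥ 1881.
(76/9)³ = 438976/729 falls short of 1881 but (76/9)⁴ = 33362176/6561 reaches it, so n = 4.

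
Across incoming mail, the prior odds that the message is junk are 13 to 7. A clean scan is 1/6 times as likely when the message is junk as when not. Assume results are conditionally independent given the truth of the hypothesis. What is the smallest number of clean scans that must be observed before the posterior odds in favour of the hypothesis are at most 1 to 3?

Prior odds = 13/7.
Likelihood ratio per clean scan = 1/6.
Target odds = 1/3.
Require (1/6)ⁿ ≤ 1/3 ÷ (13/7) = 7/39.
(1/6)¹ = 1/6, which is already at or below the required 7/39; so n = 1.

1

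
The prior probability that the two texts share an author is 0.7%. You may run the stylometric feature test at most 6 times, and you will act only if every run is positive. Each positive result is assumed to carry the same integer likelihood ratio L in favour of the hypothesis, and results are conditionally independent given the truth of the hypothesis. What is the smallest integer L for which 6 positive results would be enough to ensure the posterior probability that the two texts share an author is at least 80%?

3

Prior odds = 0.007/0.993 = 7/993.
Target odds = 0.8/0.2 = 4.
Need L⁶ ≥ 4 ÷ (7/993) = 3972/7.
2⁶ = 64 < 3972/7 ≤ 729 = 3⁶, so L = 3.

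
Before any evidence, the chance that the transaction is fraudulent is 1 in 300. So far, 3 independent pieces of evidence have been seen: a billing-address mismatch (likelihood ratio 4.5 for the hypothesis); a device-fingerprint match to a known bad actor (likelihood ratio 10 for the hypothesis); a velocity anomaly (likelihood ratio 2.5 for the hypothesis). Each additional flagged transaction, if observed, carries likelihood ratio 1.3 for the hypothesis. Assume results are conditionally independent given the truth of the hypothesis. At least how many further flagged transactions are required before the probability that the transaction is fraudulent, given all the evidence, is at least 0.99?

22

Prior odds = (1/300)/(299/300) = 1/299.
Combined Bayes factor of the evidence already in hand = 4.5 × 10 × 2.5 = 112.5.
Odds after that evidence = (1/299) × 112.5 = 225/598.
Target odds = 0.99/0.01 = 99.
Need 1.3ⁿ ≥ 99 ÷ (225/598) = 263.12.
1.3²¹ ≈247.065 falls short of 263.12 but 1.3²² ≈321.184 reaches it, so n = 22.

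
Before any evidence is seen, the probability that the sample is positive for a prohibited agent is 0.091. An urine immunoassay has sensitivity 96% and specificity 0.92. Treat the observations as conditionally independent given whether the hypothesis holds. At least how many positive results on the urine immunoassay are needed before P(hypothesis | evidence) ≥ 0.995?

4

Prior odds: 0.091 ÷ 0.909 = 91/909.
False-positive rate = 1 − 0.92 = 0.08; likelihood ratio of a positive = 0.96/0.08 = 12.
Target posterior odds = 0.995/0.005 = 199.
Need (91/909) × 12ⁿ ≥ 199, i.e. 12ⁿ ≥ 180891/91.
12³ = 1728 falls short of 180891/91 but 12⁴ = 20736 reaches it, so n = 4.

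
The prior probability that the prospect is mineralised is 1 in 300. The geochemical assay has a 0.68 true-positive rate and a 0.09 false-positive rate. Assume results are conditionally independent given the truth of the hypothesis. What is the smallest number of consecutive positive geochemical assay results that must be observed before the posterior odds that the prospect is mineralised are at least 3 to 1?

4

Prior odds: (1/300) ÷ (299/300) = 1/299.
Likelihood ratio of a positive result = 0.68/0.09 = 68/9.
Target odds = 3.
Require (68/9)ⁿ ≥ 3 ÷ (1/299) = 897.
(68/9)³ = 314432/729 falls short of 897 but (68/9)⁴ = 21381376/6561 reaches it, so n = 4.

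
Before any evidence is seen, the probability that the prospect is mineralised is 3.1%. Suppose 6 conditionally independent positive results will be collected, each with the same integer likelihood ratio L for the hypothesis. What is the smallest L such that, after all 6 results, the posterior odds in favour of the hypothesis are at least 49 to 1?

Prior odds = 0.031/0.969 = 31/969.
Target odds = 49.
Need L⁶ ≥ 49 ÷ (31/969) = 47481/31.
3⁶ = 729 < 47481/31 ≤ 4096 = 4⁶, so L = 4.

4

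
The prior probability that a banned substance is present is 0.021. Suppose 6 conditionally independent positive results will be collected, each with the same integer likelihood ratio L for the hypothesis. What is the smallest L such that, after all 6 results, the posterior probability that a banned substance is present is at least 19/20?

Prior odds = 0.021/0.979 = 21/979.
Target odds = 0.95/0.05 = 19.
Need L⁶ ≥ 19 ÷ (21/979) = 18601/21.
3⁶ = 729 < 18601/21 ≤ 4096 = 4⁶, so L = 4.

4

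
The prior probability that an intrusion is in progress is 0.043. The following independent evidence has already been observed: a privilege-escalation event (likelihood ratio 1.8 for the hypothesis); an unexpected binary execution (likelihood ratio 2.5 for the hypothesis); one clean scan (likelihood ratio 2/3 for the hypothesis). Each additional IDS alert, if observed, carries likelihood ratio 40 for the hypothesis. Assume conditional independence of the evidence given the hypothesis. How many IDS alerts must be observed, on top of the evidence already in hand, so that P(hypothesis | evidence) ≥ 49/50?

2

Prior odds = 0.043/0.957 = 43/957.
Combined Bayes factor of the evidence already in hand = 1.8 × 2.5 × (2/3) = 3.
Odds after that evidence = (43/957) × 3 = 43/319.
Target odds = 0.98/0.02 = 49.
Need 40ⁿ ≥ 49 ÷ (43/319) = 15631/43.
40¹ = 40 falls short of 15631/43 but 40² = 1600 reaches it, so n = 2.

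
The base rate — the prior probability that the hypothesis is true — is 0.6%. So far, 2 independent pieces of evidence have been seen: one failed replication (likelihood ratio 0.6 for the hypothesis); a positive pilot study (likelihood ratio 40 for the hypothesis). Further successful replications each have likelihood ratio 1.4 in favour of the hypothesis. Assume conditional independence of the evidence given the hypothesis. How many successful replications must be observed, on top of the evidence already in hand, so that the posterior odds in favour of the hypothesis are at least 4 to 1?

Prior odds = 0.006/0.994 = 3/497.
Combined Bayes factor of the evidence already in hand = 0.6 × 40 = 24.
Odds after that evidence = (3/497) × 24 = 72/497.
Target odds = 4.
Need 1.4ⁿ ≥ 4 ÷ (72/497) = 497/18.
1.4⁹ = 40353607/1953125 falls short of 497/18 but 1.4¹⁰ = 282475249/9765625 reaches it, so n = 10.

10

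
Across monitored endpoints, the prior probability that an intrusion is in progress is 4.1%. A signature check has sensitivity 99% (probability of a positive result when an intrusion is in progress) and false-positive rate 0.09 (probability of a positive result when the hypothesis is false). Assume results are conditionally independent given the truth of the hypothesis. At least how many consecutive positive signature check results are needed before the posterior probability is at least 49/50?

Prior odds: 0.041 ÷ 0.959 = 41/959.
Likelihood ratio of a positive result = 0.99/0.09 = 11.
Target odds: 0.98 ÷ 0.02 = 49.
Need (41/959) × 11ⁿ ≥ 49, i.e. 11ⁿ ≥ 46991/41.
11² = 121 falls short of 46991/41 but 11³ = 1331 reaches it, so n = 3.

3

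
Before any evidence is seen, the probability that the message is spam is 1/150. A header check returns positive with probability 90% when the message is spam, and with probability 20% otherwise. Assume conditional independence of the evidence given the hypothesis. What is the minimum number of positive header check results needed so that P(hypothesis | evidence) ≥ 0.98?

Prior odds = (1/150)/(149/150) = 1/149.
Likelihood ratio of a positive result = 0.9/0.2 = 4.5.
Target posterior odds = 0.98/0.02 = 49.
Need (1/149) × 4.5ⁿ ≥ 49, i.e. 4.5ⁿ ≥ 7301.
4.5⁵ = 1845.28125 falls short of 7301 but 4.5⁶ = 8303.765625 reaches it, so n = 6.

6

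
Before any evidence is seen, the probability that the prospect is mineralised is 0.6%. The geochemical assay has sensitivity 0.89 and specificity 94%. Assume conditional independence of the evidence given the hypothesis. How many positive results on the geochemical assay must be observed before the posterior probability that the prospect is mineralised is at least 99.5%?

Prior odds: 0.006 ÷ 0.994 = 3/497.
False-positive rate = 1 − 0.94 = 0.06; likelihood ratio of a positive = 0.89/0.06 = 89/6.
Target posterior odds = 0.995/0.005 = 199.
Need (3/497) × (89/6)ⁿ ≥ 199, i.e. (89/6)ⁿ ≥ 98903/3.
(89/6)³ = 704969/216 falls short of 98903/3 but (89/6)⁴ = 62742241/1296 reaches it, so n = 4.

4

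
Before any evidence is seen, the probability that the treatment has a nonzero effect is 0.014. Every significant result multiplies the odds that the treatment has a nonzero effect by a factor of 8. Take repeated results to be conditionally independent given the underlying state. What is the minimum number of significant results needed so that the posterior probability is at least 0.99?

5

Prior odds: 0.014 ÷ 0.986 = 7/493.
Likelihood ratio per significant result = 8.
Target posterior odds = 0.99/0.01 = 99.
Require 8ⁿ ≥ 99 ÷ (7/493) = 48807/7.
8⁴ = 4096 falls short of 48807/7 but 8⁵ = 32768 reaches it, so n = 5.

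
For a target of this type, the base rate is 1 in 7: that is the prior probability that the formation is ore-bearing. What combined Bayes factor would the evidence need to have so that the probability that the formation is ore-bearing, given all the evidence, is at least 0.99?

Prior odds = (1/7)/(6/7) = 1/6.
Target odds = 0.99/0.01 = 99.
Required Bayes factor = 99 ÷ (1/6) = 594.

594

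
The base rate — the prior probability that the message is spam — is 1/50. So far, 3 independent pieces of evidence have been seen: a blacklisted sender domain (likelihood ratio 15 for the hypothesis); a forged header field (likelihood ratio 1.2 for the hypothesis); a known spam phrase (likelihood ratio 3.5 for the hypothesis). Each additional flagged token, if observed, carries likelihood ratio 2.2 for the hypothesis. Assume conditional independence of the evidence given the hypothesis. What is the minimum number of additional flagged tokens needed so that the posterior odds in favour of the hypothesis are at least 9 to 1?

3

Prior odds = 0.02/0.98 = 1/49.
Combined Bayes factor of the evidence already in hand = 15 × 1.2 × 3.5 = 63.
Odds after that evidence = (1/49) × 63 = 9/7.
Target odds = 9.
Need 2.2ⁿ ≥ 9 ÷ (9/7) = 7.
2.2² = 4.84 falls short of 7 but 2.2³ = 10.648 reaches it, so n = 3.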